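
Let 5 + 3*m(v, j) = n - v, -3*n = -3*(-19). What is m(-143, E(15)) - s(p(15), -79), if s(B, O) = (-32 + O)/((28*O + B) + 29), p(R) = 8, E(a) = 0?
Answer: 86164/2175 ≈ 39.616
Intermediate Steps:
n = -19 (n = -(-1)*(-19) = -⅓*57 = -19)
m(v, j) = -8 - v/3 (m(v, j) = -5/3 + (-19 - v)/3 = -5/3 + (-19/3 - v/3) = -8 - v/3)
s(B, O) = (-32 + O)/(29 + B + 28*O) (s(B, O) = (-32 + O)/((B + 28*O) + 29) = (-32 + O)/(29 + B + 28*O))
m(-143, E(15)) - s(p(15), -79) = (-8 - ⅓*(-143)) - (-32 - 79)/(29 + 8 + 28*(-79)) = (-8 + 143/3) - (-111)/(29 + 8 - 2212) = 119/3 - (-111)/(-2175) = 119/3 - (-1)*(-111)/2175 = 119/3 - 1*37/725 = 119/3 - 37/725 = 86164/2175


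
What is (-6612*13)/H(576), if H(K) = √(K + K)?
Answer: -7163*√2/4 ≈ -2532.5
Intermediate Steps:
H(K) = √2*√K (H(K) = √(2*K) = √2*√K)
(-6612*13)/H(576) = (-6612*13)/((√2*√576)) = (-2204*39)/((√2*24)) = -85956*√2/48 = -7163*√2/4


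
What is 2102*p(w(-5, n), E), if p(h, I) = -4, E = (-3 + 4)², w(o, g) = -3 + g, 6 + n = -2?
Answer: -8408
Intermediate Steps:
n = -8 (n = -6 - 2 = -8)
E = 1 (E = 1² = 1)
2102*p(w(-5, n), E) = 2102*(-4) = -8408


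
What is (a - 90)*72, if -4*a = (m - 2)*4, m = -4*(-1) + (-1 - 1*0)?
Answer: -6552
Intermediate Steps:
m = 3 (m = 4 + (-1 + 0) = 4 - 1 = 3)
a = -1 (a = -(3 - 2)*4/4 = -4/4 = -¼*4 = -1)
(a - 90)*72 = (-1 - 90)*72 = -91*72 = -6552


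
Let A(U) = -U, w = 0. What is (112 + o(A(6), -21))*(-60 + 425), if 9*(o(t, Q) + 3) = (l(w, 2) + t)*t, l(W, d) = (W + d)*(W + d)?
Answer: 120815/3 ≈ 40272.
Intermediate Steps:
l(W, d) = (W + d)²
o(t, Q) = -3 + t*(4 + t)/9 (o(t, Q) = -3 + (((0 + 2)² + t)*t)/9 = -3 + ((2² + t)*t)/9 = -3 + ((4 + t)*t)/9 = -3 + (t*(4 + t))/9 = -3 + t*(4 + t)/9)
(112 + o(A(6), -21))*(-60 + 425) = (112 + (-3 + (-1*6)²/9 + 4*(-1*6)/9))*(-60 + 425) = (112 + (-3 + (⅑)*(-6)² + (4/9)*(-6)))*365 = (112 + (-3 + (⅑)*36 - 8/3))*365 = (112 + (-3 + 4 - 8/3))*365 = (112 - 5/3)*365 = (331/3)*365 = 120815/3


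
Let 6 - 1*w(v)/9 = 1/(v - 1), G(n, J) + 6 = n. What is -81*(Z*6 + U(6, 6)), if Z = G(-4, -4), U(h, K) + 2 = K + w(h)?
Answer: 1539/5 ≈ 307.80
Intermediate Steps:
G(n, J) = -6 + n
w(v) = 54 - 9/(-1 + v) (w(v) = 54 - 9/(v - 1) = 54 - 9/(-1 + v))
U(h, K) = -2 + K + 9*(-7 + 6*h)/(-1 + h) (U(h, K) = -2 + (K + 9*(-7 + 6*h)/(-1 + h)) = -2 + K + 9*(-7 + 6*h)/(-1 + h))
Z = -10 (Z = -6 - 4 = -10)
-81*(Z*6 + U(6, 6)) = -81*(-10*6 + (-61 - 1*6 + 52*6 + 6*6)/(-1 + 6)) = -81*(-60 + (-61 - 6 + 312 + 36)/5) = -81*(-60 + (1/5)*281) = -81*(-60 + 281/5) = -81*(-19/5) = 1539/5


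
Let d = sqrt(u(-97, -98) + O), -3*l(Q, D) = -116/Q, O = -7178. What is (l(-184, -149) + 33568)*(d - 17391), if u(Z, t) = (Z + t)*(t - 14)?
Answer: -26853761935/46 + 4632355*sqrt(14662)/138 ≈ -5.7971e+8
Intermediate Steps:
u(Z, t) = (-14 + t)*(Z + t) (u(Z, t) = (Z + t)*(-14 + t) = (-14 + t)*(Z + t))
l(Q, D) = 116/(3*Q) (l(Q, D) = -(-116)/(3*Q) = 116/(3*Q))
d = sqrt(14662) (d = sqrt(((-98)**2 - 14*(-97) - 14*(-98) - 97*(-98)) - 7178) = sqrt((9604 + 1358 + 1372 + 9506) - 7178) = sqrt(21840 - 7178) = sqrt(14662) ≈ 121.09)
(l(-184, -149) + 33568)*(d - 17391) = ((116/3)/(-184) + 33568)*(sqrt(14662) - 17391) = ((116/3)*(-1/184) + 33568)*(-17391 + sqrt(14662)) = (-29/138 + 33568)*(-17391 + sqrt(14662)) = 4632355*(-17391 + sqrt(14662))/138 = -26853761935/46 + 4632355*sqrt(14662)/138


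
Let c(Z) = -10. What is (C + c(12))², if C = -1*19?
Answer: 841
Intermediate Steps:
C = -19
(C + c(12))² = (-19 - 10)² = (-29)² = 841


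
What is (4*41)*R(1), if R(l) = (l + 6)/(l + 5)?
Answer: 574/3 ≈ 191.33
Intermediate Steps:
R(l) = (6 + l)/(5 + l)
(4*41)*R(1) = (4*41)*((6 + 1)/(5 + 1)) = 164*(7/6) = 574/3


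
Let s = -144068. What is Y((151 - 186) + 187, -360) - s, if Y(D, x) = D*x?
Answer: 89348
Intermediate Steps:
Y((151 - 186) + 187, -360) - s = ((151 - 186) + 187)*(-360) - 1*(-144068) = (-35 + 187)*(-360) + 144068 = 152*(-360) + 144068 = -54720 + 144068 = 89348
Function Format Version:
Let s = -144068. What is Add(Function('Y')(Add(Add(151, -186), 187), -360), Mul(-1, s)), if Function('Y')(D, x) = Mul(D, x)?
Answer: 89348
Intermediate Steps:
Add(Function('Y')(Add(Add(151, -186), 187), -360), Mul(-1, s)) = Add(Mul(Add(Add(151, -186), 187), -360), Mul(-1, -144068)) = Add(Mul(Add(-35, 187), -360), 144068) = Add(Mul(152, -360), 144068) = Add(-54720, 144068) = 89348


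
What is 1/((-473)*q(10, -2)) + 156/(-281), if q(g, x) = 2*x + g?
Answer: -443009/797478 ≈ -0.55551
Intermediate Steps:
q(g, x) = g + 2*x
1/((-473)*q(10, -2)) + 156/(-281) = 1/((-473)*(10 + 2*(-2))) + 156/(-281) = -1/(473*(10 - 4)) + 156*(-1/281) = -1/473/6 - 156/281 = -1/473*⅙ - 156/281 = -1/2838 - 156/281 = -443009/797478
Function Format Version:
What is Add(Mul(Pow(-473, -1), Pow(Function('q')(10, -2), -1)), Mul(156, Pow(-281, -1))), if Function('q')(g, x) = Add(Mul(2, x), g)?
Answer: Rational(-443009, 797478) ≈ -0.55551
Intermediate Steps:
Function('q')(g, x) = Add(g, Mul(2, x))
Add(Mul(Pow(-473, -1), Pow(Function('q')(10, -2), -1)), Mul(156, Pow(-281, -1))) = Add(Mul(Pow(-473, -1), Pow(Add(10, Mul(2, -2)), -1)), Mul(156, Pow(-281, -1))) = Add(Mul(Rational(-1, 473), Pow(Add(10, -4), -1)), Mul(156, Rational(-1, 281))) = Add(Mul(Rational(-1, 473), Pow(6, -1)), Rational(-156, 281)) = Add(Mul(Rational(-1, 473), Rational(1, 6)), Rational(-156, 281)) = Add(Rational(-1, 2838), Rational(-156, 281)) = Rational(-443009, 797478)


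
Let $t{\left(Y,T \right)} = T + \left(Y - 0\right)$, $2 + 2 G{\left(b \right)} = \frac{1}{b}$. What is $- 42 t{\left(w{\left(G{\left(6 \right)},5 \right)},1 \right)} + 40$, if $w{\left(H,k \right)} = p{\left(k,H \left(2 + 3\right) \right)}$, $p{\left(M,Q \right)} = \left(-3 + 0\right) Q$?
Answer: $- \frac{1159}{2} \approx -579.5$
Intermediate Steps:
$p{\left(M,Q \right)} = - 3 Q$
$G{\left(b \right)} = -1 + \frac{1}{2 b}$
$w{\left(H,k \right)} = - 15 H$ ($w{\left(H,k \right)} = - 3 H \left(2 + 3\right) = - 3 H 5 = - 3 \cdot 5 H = - 15 H$)
$t{\left(Y,T \right)} = T + Y$ ($t{\left(Y,T \right)} = T + \left(Y + 0\right) = T + Y$)
$- 42 t{\left(w{\left(G{\left(6 \right)},5 \right)},1 \right)} + 40 = - 42 \left(1 - 15 \frac{\frac{1}{2} - 6}{6}\right) + 40 = - 42 \left(1 - 15 \cdot \frac{1}{6} \left(- \frac{11}{2}\right)\right) + 40 = - 42 \left(1 - - \frac{55}{4}\right) + 40 = - 42 \left(1 + \frac{55}{4}\right) + 40 = \left(-42\right) \frac{59}{4} + 40 = - \frac{1239}{2} + 40 = - \frac{1159}{2}$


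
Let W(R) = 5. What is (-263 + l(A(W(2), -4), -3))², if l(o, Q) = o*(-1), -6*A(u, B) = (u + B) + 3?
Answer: 619369/9 ≈ 68819.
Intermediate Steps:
A(u, B) = -½ - B/6 - u/6 (A(u, B) = -((u + B) + 3)/6 = -((B + u) + 3)/6 = -(3 + B + u)/6 = -½ - B/6 - u/6)
l(o, Q) = -o
(-263 + l(A(W(2), -4), -3))² = (-263 - (-½ - ⅙*(-4) - ⅙*5))² = (-263 - (-½ + ⅔ - ⅚))² = (-263 - 1*(-⅔))² = (-263 + ⅔)² = (-787/3)² = 619369/9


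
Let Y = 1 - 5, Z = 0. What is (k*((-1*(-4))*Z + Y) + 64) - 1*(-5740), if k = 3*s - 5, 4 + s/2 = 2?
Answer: 5872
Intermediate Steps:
s = -4 (s = -8 + 2*2 = -8 + 4 = -4)
k = -17 (k = 3*(-4) - 5 = -12 - 5 = -17)
Y = -4
(k*((-1*(-4))*Z + Y) + 64) - 1*(-5740) = (-17*(-1*(-4)*0 - 4) + 64) - 1*(-5740) = (-17*(4*0 - 4) + 64) + 5740 = (-17*(0 - 4) + 64) + 5740 = (-17*(-4) + 64) + 5740 = (68 + 64) + 5740 = 132 + 5740 = 5872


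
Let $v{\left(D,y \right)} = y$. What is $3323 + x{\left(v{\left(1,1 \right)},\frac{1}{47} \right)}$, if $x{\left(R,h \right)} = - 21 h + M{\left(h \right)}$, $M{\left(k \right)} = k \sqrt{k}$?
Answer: $\frac{156160}{47} + \frac{\sqrt{47}}{2209} \approx 3322.6$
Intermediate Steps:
$M{\left(k \right)} = k^{\frac{3}{2}}$
$x{\left(R,h \right)} = h^{\frac{3}{2}} - 21 h$ ($x{\left(R,h \right)} = - 21 h + h^{\frac{3}{2}} = h^{\frac{3}{2}} - 21 h$)
$3323 + x{\left(v{\left(1,1 \right)},\frac{1}{47} \right)} = 3323 + \left(\left(\frac{1}{47}\right)^{\frac{3}{2}} - \frac{21}{47}\right) = 3323 - \left(\frac{21}{47} - \frac{\sqrt{47}}{2209}\right) = \frac{156160}{47} + \frac{\sqrt{47}}{2209}$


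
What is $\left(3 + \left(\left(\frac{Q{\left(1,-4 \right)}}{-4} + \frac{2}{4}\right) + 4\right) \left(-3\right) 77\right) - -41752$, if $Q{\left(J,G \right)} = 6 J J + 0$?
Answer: $41062$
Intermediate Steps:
$Q{\left(J,G \right)} = 6 J^{2}$ ($Q{\left(J,G \right)} = 6 J^{2} + 0 = 6 J^{2}$)
$\left(3 + \left(\left(\frac{Q{\left(1,-4 \right)}}{-4} + \frac{2}{4}\right) + 4\right) \left(-3\right) 77\right) - -41752 = \left(3 + \left(\left(\frac{6 \cdot 1^{2}}{-4} + \frac{2}{4}\right) + 4\right) \left(-3\right) 77\right) - -41752 = \left(3 + \left(\left(6 \cdot 1 \left(- \frac{1}{4}\right) + 2 \cdot \frac{1}{4}\right) + 4\right) \left(-3\right) 77\right) + 41752 = \left(3 + \left(\left(6 \left(- \frac{1}{4}\right) + \frac{1}{2}\right) + 4\right) \left(-3\right) 77\right) + 41752 = \left(3 + \left(\left(- \frac{3}{2} + \frac{1}{2}\right) + 4\right) \left(-3\right) 77\right) + 41752 = \left(3 + \left(-1 + 4\right) \left(-3\right) 77\right) + 41752 = \left(3 + 3 \left(-3\right) 77\right) + 41752 = \left(3 - 693\right) + 41752 = -690 + 41752 = 41062$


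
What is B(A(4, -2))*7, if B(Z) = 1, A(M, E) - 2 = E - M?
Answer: 7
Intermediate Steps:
A(M, E) = 2 + E - M (A(M, E) = 2 + (E - M) = 2 + E - M)
B(A(4, -2))*7 = 1*7 = 7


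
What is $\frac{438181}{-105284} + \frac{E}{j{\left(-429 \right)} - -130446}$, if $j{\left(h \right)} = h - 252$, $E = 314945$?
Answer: $- \frac{4740377617}{2732435652} \approx -1.7349$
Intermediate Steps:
$j{\left(h \right)} = -252 + h$ ($j{\left(h \right)} = h - 252 = -252 + h$)
$\frac{438181}{-105284} + \frac{E}{j{\left(-429 \right)} - -130446} = \frac{438181}{-105284} + \frac{314945}{\left(-252 - 429\right) - -130446} = 438181 \left(- \frac{1}{105284}\right) + \frac{314945}{-681 + 130446} = - \frac{438181}{105284} + \frac{314945}{129765} = - \frac{438181}{105284} + 314945 \cdot \frac{1}{129765} = - \frac{438181}{105284} + \frac{62989}{25953} = - \frac{4740377617}{2732435652}$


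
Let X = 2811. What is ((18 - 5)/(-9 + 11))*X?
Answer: 36543/2 ≈ 18272.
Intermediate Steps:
((18 - 5)/(-9 + 11))*X = ((18 - 5)/(-9 + 11))*2811 = (13/2)*2811 = 36543/2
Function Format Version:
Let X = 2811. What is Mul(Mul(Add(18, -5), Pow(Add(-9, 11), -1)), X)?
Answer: Rational(36543, 2) ≈ 18272.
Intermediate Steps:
Mul(Mul(Add(18, -5), Pow(Add(-9, 11), -1)), X) = Mul(Mul(Add(18, -5), Pow(Add(-9, 11), -1)), 2811) = Mul(Mul(13, Pow(2, -1)), 2811) = Mul(Mul(13, Rational(1, 2)), 2811) = Mul(Rational(13, 2), 2811) = Rational(36543, 2)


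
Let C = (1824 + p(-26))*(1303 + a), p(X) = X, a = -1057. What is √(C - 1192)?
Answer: 2*√110279 ≈ 664.17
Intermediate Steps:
C = 442308 (C = (1824 - 26)*(1303 - 1057) = 1798*246 = 442308)
√(C - 1192) = √(442308 - 1192) = √441116 = 2*√110279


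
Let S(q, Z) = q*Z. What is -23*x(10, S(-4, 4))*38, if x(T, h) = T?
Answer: -8740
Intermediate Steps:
S(q, Z) = Z*q
-23*x(10, S(-4, 4))*38 = -23*10*38 = -230*38 = -8740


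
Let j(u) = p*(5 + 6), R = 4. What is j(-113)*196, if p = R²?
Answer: 34496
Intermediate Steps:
p = 16 (p = 4² = 16)
j(u) = 176 (j(u) = 16*(5 + 6) = 16*11 = 176)
j(-113)*196 = 176*196 = 34496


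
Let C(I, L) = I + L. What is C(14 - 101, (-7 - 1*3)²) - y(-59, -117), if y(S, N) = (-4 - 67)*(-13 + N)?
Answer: -9217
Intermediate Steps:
y(S, N) = 923 - 71*N (y(S, N) = -71*(-13 + N) = 923 - 71*N)
C(14 - 101, (-7 - 1*3)²) - y(-59, -117) = ((14 - 101) + (-7 - 1*3)²) - (923 - 71*(-117)) = (-87 + (-7 - 3)²) - (923 + 8307) = (-87 + (-10)²) - 1*9230 = (-87 + 100) - 9230 = 13 - 9230 = -9217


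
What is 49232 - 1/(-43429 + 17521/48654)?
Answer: 104026085928094/2112977045 ≈ 49232.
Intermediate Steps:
49232 - 1/(-43429 + 17521/48654) = 49232 - 1/(-2112977045/48654) = 49232 - 1*(-48654/2112977045) = 49232 + 48654/2112977045 = 104026085928094/2112977045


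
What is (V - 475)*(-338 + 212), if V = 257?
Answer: 27468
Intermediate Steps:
(V - 475)*(-338 + 212) = (257 - 475)*(-338 + 212) = -218*(-126) = 27468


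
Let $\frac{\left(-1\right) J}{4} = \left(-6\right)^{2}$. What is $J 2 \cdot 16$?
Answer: $-4608$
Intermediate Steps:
$J = -144$ ($J = - 4 \left(-6\right)^{2} = \left(-4\right) 36 = -144$)
$J 2 \cdot 16 = \left(-144\right) 2 \cdot 16 = \left(-288\right) 16 = -4608$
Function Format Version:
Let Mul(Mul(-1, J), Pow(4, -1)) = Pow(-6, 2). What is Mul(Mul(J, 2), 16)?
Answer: -4608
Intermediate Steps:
J = -144 (J = Mul(-4, Pow(-6, 2)) = Mul(-4, 36) = -144)
Mul(Mul(J, 2), 16) = Mul(Mul(-144, 2), 16) = Mul(-288, 16) = -4608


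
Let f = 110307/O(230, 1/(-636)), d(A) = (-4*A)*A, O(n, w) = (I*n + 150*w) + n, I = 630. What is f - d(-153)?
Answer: 1440484975722/15383755 ≈ 93637.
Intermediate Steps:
O(n, w) = 150*w + 631*n (O(n, w) = (630*n + 150*w) + n = (150*w + 630*n) + n = 150*w + 631*n)
d(A) = -4*A²
f = 11692542/15383755 (f = 110307/(150/(-636) + 631*230) = 110307/(150*(-1/636) + 145130) = 110307/(-25/106 + 145130) = 110307/(15383755/106) = 110307*(106/15383755) = 11692542/15383755 ≈ 0.76006)
f - d(-153) = 11692542/15383755 - (-4)*(-153)² = 11692542/15383755 - (-4)*23409 = 11692542/15383755 - 1*(-93636) = 11692542/15383755 + 93636 = 1440484975722/15383755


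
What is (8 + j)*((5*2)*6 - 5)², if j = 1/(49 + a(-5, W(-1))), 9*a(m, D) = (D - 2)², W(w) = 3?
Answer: 10723625/442 ≈ 24262.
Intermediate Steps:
a(m, D) = (-2 + D)²/9 (a(m, D) = (D - 2)²/9 = (-2 + D)²/9)
j = 9/442 (j = 1/(49 + (-2 + 3)²/9) = 1/(49 + (⅑)*1²) = 1/(49 + (⅑)*1) = 1/(49 + ⅑) = 1/(442/9) = 9/442 ≈ 0.020362)
(8 + j)*((5*2)*6 - 5)² = (8 + 9/442)*((5*2)*6 - 5)² = 3545*(10*6 - 5)²/442 = 3545*(60 - 5)²/442 = (3545/442)*55² = (3545/442)*3025 = 10723625/442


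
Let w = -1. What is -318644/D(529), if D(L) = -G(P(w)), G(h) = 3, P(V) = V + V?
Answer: 318644/3 ≈ 1.0621e+5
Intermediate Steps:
P(V) = 2*V
D(L) = -3 (D(L) = -1*3 = -3)
-318644/D(529) = -318644/(-3) = -318644*(-⅓) = 318644/3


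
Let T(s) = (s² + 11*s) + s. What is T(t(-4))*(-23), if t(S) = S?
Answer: 736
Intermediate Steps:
T(s) = s² + 12*s
T(t(-4))*(-23) = -4*(12 - 4)*(-23) = -4*8*(-23) = -32*(-23) = 736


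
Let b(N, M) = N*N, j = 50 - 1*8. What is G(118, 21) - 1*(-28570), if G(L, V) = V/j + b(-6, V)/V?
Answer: 400011/14 ≈ 28572.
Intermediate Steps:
j = 42 (j = 50 - 8 = 42)
b(N, M) = N**2
G(L, V) = 36/V + V/42 (G(L, V) = V/42 + (-6)**2/V = V*(1/42) + 36/V = V/42 + 36/V = 36/V + V/42)
G(118, 21) - 1*(-28570) = (36/21 + (1/42)*21) - 1*(-28570) = (36*(1/21) + 1/2) + 28570 = (12/7 + 1/2) + 28570 = 31/14 + 28570 = 400011/14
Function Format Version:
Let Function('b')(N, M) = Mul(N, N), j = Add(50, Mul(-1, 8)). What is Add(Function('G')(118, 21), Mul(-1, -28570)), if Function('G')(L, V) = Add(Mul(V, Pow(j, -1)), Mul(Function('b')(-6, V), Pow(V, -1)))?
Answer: Rational(400011, 14) ≈ 28572.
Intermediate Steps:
j = 42 (j = Add(50, -8) = 42)
Function('b')(N, M) = Pow(N, 2)
Function('G')(L, V) = Add(Mul(36, Pow(V, -1)), Mul(Rational(1, 42), V)) (Function('G')(L, V) = Add(Mul(V, Pow(42, -1)), Mul(Pow(-6, 2), Pow(V, -1))) = Add(Mul(V, Rational(1, 42)), Mul(36, Pow(V, -1))) = Add(Mul(Rational(1, 42), V), Mul(36, Pow(V, -1))) = Add(Mul(36, Pow(V, -1)), Mul(Rational(1, 42), V)))
Add(Function('G')(118, 21), Mul(-1, -28570)) = Add(Add(Mul(36, Pow(21, -1)), Mul(Rational(1, 42), 21)), Mul(-1, -28570)) = Add(Add(Mul(36, Rational(1, 21)), Rational(1, 2)), 28570) = Add(Add(Rational(12, 7), Rational(1, 2)), 28570) = Add(Rational(31, 14), 28570) = Rational(400011, 14)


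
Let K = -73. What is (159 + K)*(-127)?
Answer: -10922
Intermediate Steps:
(159 + K)*(-127) = (159 - 73)*(-127) = 86*(-127) = -10922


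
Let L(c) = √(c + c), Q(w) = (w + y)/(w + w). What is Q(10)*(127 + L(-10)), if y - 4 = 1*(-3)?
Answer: 1397/20 + 11*I*√5/10 ≈ 69.85 + 2.4597*I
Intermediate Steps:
y = 1 (y = 4 + 1*(-3) = 4 - 3 = 1)
Q(w) = (1 + w)/(2*w) (Q(w) = (w + 1)/(w + w) = (1 + w)/((2*w)) = (1 + w)*(1/(2*w)) = (1 + w)/(2*w))
L(c) = √2*√c (L(c) = √(2*c) = √2*√c)
Q(10)*(127 + L(-10)) = ((½)*(1 + 10)/10)*(127 + √2*√(-10)) = ((½)*(⅒)*11)*(127 + √2*(I*√10)) = 11*(127 + 2*I*√5)/20 = 1397/20 + 11*I*√5/10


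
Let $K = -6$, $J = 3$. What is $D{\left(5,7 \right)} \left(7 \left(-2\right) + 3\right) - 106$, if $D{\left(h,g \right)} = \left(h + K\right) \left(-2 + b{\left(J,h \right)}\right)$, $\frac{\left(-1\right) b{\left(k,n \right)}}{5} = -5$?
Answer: $147$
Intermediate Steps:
$b{\left(k,n \right)} = 25$ ($b{\left(k,n \right)} = \left(-5\right) \left(-5\right) = 25$)
$D{\left(h,g \right)} = -138 + 23 h$ ($D{\left(h,g \right)} = \left(h - 6\right) \left(-2 + 25\right) = \left(-6 + h\right) 23 = -138 + 23 h$)
$D{\left(5,7 \right)} \left(7 \left(-2\right) + 3\right) - 106 = \left(-138 + 23 \cdot 5\right) \left(7 \left(-2\right) + 3\right) - 106 = \left(-138 + 115\right) \left(-14 + 3\right) - 106 = \left(-23\right) \left(-11\right) - 106 = 253 - 106 = 147$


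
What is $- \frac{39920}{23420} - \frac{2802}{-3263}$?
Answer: $- \frac{3231806}{3820973} \approx -0.84581$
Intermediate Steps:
$- \frac{39920}{23420} - \frac{2802}{-3263} = \left(-39920\right) \frac{1}{23420} - - \frac{2802}{3263} = - \frac{1996}{1171} + \frac{2802}{3263} = - \frac{3231806}{3820973}$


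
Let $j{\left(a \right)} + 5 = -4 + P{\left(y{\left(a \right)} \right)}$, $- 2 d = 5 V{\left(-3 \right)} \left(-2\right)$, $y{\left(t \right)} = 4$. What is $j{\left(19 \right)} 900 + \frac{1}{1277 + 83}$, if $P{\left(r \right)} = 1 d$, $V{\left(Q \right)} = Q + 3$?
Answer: $- \frac{11015999}{1360} \approx -8100.0$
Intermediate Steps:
$V{\left(Q \right)} = 3 + Q$
$d = 0$ ($d = - \frac{5 \left(3 - 3\right) \left(-2\right)}{2} = - \frac{5 \cdot 0 \left(-2\right)}{2} = - \frac{0 \left(-2\right)}{2} = \left(- \frac{1}{2}\right) 0 = 0$)
$P{\left(r \right)} = 0$ ($P{\left(r \right)} = 1 \cdot 0 = 0$)
$j{\left(a \right)} = -9$ ($j{\left(a \right)} = -5 + \left(-4 + 0\right) = -5 - 4 = -9$)
$j{\left(19 \right)} 900 + \frac{1}{1277 + 83} = \left(-9\right) 900 + \frac{1}{1277 + 83} = -8100 + \frac{1}{1360} = - \frac{11015999}{1360}$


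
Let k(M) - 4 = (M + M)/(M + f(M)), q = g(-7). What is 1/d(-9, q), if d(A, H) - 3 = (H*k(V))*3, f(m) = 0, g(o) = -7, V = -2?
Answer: -1/123 ≈ -0.0081301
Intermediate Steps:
q = -7
k(M) = 6 (k(M) = 4 + (M + M)/(M + 0) = 4 + (2*M)/M = 4 + 2 = 6)
d(A, H) = 3 + 18*H (d(A, H) = 3 + (H*6)*3 = 3 + (6*H)*3 = 3 + 18*H)
1/d(-9, q) = 1/(3 + 18*(-7)) = 1/(3 - 126) = 1/(-123) = -1/123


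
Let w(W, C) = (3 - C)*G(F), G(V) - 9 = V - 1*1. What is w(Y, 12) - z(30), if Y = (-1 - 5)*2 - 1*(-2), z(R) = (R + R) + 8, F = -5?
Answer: -95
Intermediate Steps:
G(V) = 8 + V (G(V) = 9 + (V - 1*1) = 9 + (V - 1) = 9 + (-1 + V) = 8 + V)
z(R) = 8 + 2*R (z(R) = 2*R + 8 = 8 + 2*R)
Y = -10 (Y = -6*2 + 2 = -12 + 2 = -10)
w(W, C) = 9 - 3*C (w(W, C) = (3 - C)*(8 - 5) = (3 - C)*3 = 9 - 3*C)
w(Y, 12) - z(30) = (9 - 3*12) - (8 + 2*30) = (9 - 36) - (8 + 60) = -27 - 1*68 = -27 - 68 = -95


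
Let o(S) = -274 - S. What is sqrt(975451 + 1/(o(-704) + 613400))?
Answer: sqrt(367537518236387730)/613830 ≈ 987.65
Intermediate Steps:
sqrt(975451 + 1/(o(-704) + 613400)) = sqrt(975451 + 1/((-274 - 1*(-704)) + 613400)) = sqrt(975451 + 1/((-274 + 704) + 613400)) = sqrt(975451 + 1/(430 + 613400)) = sqrt(975451 + 1/613830) = sqrt(598761087331/613830) = sqrt(367537518236387730)/613830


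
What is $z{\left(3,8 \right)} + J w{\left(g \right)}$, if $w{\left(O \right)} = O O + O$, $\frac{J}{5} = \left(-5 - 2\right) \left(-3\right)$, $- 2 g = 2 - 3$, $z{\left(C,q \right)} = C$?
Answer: $\frac{327}{4} \approx 81.75$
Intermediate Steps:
$g = \frac{1}{2}$ ($g = - \frac{2 - 3}{2} = \left(- \frac{1}{2}\right) \left(-1\right) = \frac{1}{2} \approx 0.5$)
$J = 105$ ($J = 5 \left(-5 - 2\right) \left(-3\right) = 5 \left(\left(-7\right) \left(-3\right)\right) = 5 \cdot 21 = 105$)
$w{\left(O \right)} = O + O^{2}$ ($w{\left(O \right)} = O^{2} + O = O + O^{2}$)
$z{\left(3,8 \right)} + J w{\left(g \right)} = 3 + 105 \frac{1 + \frac{1}{2}}{2} = 3 + 105 \cdot \frac{1}{2} \cdot \frac{3}{2} = 3 + 105 \cdot \frac{3}{4} = 3 + \frac{315}{4} = \frac{327}{4}$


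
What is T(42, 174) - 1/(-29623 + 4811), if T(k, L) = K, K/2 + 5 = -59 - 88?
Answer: -7542847/24812 ≈ -304.00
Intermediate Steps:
K = -304 (K = -10 + 2*(-59 - 88) = -10 + 2*(-147) = -10 - 294 = -304)
T(k, L) = -304
T(42, 174) - 1/(-29623 + 4811) = -304 - 1/(-29623 + 4811) = -304 - 1/(-24812) = -304 - 1*(-1/24812) = -304 + 1/24812 = -7542847/24812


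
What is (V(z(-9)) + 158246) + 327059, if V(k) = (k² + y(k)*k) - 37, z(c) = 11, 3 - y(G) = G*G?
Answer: 484091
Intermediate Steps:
y(G) = 3 - G² (y(G) = 3 - G*G = 3 - G²)
V(k) = -37 + k² + k*(3 - k²) (V(k) = (k² + (3 - k²)*k) - 37 = (k² + k*(3 - k²)) - 37 = -37 + k² + k*(3 - k²))
(V(z(-9)) + 158246) + 327059 = ((-37 + 11² - 1*11*(-3 + 11²)) + 158246) + 327059 = ((-37 + 121 - 1*11*(-3 + 121)) + 158246) + 327059 = ((-37 + 121 - 1*11*118) + 158246) + 327059 = ((-37 + 121 - 1298) + 158246) + 327059 = (-1214 + 158246) + 327059 = 157032 + 327059 = 484091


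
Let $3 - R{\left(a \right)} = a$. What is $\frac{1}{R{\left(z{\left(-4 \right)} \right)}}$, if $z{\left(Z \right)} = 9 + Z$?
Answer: $- \frac{1}{2} \approx -0.5$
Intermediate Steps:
$R{\left(a \right)} = 3 - a$
$\frac{1}{R{\left(z{\left(-4 \right)} \right)}} = \frac{1}{3 - \left(9 - 4\right)} = \frac{1}{3 - 5} = \frac{1}{-2} = - \frac{1}{2}$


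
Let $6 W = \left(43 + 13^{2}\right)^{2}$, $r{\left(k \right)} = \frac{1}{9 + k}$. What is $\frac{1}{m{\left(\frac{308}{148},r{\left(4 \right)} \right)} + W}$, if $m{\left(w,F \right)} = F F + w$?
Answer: $\frac{18759}{140556566} \approx 0.00013346$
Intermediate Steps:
$m{\left(w,F \right)} = w + F^{2}$ ($m{\left(w,F \right)} = F^{2} + w = w + F^{2}$)
$W = \frac{22472}{3}$ ($W = \frac{\left(43 + 13^{2}\right)^{2}}{6} = \frac{\left(43 + 169\right)^{2}}{6} = \frac{212^{2}}{6} = \frac{1}{6} \cdot 44944 = \frac{22472}{3} \approx 7490.7$)
$\frac{1}{m{\left(\frac{308}{148},r{\left(4 \right)} \right)} + W} = \frac{1}{\left(\frac{308}{148} + \left(\frac{1}{9 + 4}\right)^{2}\right) + \frac{22472}{3}} = \frac{1}{\left(308 \cdot \frac{1}{148} + \left(\frac{1}{13}\right)^{2}\right) + \frac{22472}{3}} = \frac{1}{\left(\frac{77}{37} + \left(\frac{1}{13}\right)^{2}\right) + \frac{22472}{3}} = \frac{1}{\left(\frac{77}{37} + \frac{1}{169}\right) + \frac{22472}{3}} = \frac{1}{\frac{13050}{6253} + \frac{22472}{3}} = \frac{1}{\frac{140556566}{18759}} = \frac{18759}{140556566}$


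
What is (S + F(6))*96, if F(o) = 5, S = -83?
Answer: -7488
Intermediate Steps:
(S + F(6))*96 = (-83 + 5)*96 = -78*96 = -7488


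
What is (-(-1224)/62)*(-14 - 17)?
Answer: -612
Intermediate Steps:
(-(-1224)/62)*(-14 - 17) = -(-1224)/62*(-31) = -34*(-18/31)*(-31) = (612/31)*(-31) = -612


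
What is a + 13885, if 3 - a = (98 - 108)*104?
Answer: 14928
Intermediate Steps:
a = 1043 (a = 3 - (98 - 108)*104 = 3 - (-10)*104 = 3 - 1*(-1040) = 3 + 1040 = 1043)
a + 13885 = 1043 + 13885 = 14928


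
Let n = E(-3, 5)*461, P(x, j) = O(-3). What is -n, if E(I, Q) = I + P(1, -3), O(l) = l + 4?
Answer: 922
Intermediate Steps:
O(l) = 4 + l
P(x, j) = 1 (P(x, j) = 4 - 3 = 1)
E(I, Q) = 1 + I (E(I, Q) = I + 1 = 1 + I)
n = -922 (n = (1 - 3)*461 = -2*461 = -922)
-n = -1*(-922) = 922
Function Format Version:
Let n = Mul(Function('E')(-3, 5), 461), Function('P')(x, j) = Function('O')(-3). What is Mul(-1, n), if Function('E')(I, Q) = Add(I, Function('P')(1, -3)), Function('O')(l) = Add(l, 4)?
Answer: 922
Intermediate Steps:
Function('O')(l) = Add(4, l)
Function('P')(x, j) = 1 (Function('P')(x, j) = Add(4, -3) = 1)
Function('E')(I, Q) = Add(1, I) (Function('E')(I, Q) = Add(I, 1) = Add(1, I))
n = -922 (n = Mul(Add(1, -3), 461) = Mul(-2, 461) = -922)
Mul(-1, n) = Mul(-1, -922) = 922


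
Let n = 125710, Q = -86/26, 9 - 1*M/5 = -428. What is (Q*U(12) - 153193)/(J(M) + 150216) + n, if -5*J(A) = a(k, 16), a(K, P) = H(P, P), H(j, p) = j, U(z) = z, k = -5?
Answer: 1227401360595/9763832 ≈ 1.2571e+5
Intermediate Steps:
M = 2185 (M = 45 - 5*(-428) = 45 + 2140 = 2185)
a(K, P) = P
Q = -43/13 (Q = -86*1/26 = -43/13 ≈ -3.3077)
J(A) = -16/5 (J(A) = -1/5*16 = -16/5)
(Q*U(12) - 153193)/(J(M) + 150216) + n = (-43/13*12 - 153193)/(-16/5 + 150216) + 125710 = (-516/13 - 153193)/(751064/5) + 125710 = -1992025/13*5/751064 + 125710 = -9960125/9763832 + 125710 = 1227401360595/9763832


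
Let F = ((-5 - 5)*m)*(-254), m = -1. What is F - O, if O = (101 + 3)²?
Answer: -13356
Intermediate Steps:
O = 10816 (O = 104² = 10816)
F = -2540 (F = ((-5 - 5)*(-1))*(-254) = -10*(-1)*(-254) = 10*(-254) = -2540)
F - O = -2540 - 1*10816 = -2540 - 10816 = -13356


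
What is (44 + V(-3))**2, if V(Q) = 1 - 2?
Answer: 1849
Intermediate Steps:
V(Q) = -1
(44 + V(-3))**2 = (44 - 1)**2 = 43**2 = 1849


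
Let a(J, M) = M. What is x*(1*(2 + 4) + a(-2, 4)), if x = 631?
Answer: 6310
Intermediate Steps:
x*(1*(2 + 4) + a(-2, 4)) = 631*(1*(2 + 4) + 4) = 631*(1*6 + 4) = 631*(6 + 4) = 631*10 = 6310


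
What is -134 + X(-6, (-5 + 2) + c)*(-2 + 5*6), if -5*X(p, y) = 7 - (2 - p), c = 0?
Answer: -642/5 ≈ -128.40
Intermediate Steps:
X(p, y) = -1 - p/5 (X(p, y) = -(7 - (2 - p))/5 = -(7 + (-2 + p))/5 = -(5 + p)/5 = -1 - p/5)
-134 + X(-6, (-5 + 2) + c)*(-2 + 5*6) = -134 + (-1 - ⅕*(-6))*(-2 + 5*6) = -134 + (-1 + 6/5)*(-2 + 30) = -134 + (⅕)*28 = -134 + 28/5 = -642/5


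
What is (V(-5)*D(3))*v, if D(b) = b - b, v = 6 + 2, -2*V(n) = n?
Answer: 0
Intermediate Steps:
V(n) = -n/2
v = 8
D(b) = 0
(V(-5)*D(3))*v = (-½*(-5)*0)*8 = ((5/2)*0)*8 = 0*8 = 0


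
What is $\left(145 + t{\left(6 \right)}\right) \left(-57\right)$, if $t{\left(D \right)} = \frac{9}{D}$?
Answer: $- \frac{16701}{2} \approx -8350.5$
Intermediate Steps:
$\left(145 + t{\left(6 \right)}\right) \left(-57\right) = \left(145 + \frac{9}{6}\right) \left(-57\right) = \left(145 + 9 \cdot \frac{1}{6}\right) \left(-57\right) = \left(145 + \frac{3}{2}\right) \left(-57\right) = \frac{293}{2} \left(-57\right) = - \frac{16701}{2}$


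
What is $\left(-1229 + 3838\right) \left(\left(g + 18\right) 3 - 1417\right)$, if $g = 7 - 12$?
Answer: $-3595202$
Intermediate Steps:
$g = -5$ ($g = 7 - 12 = -5$)
$\left(-1229 + 3838\right) \left(\left(g + 18\right) 3 - 1417\right) = \left(-1229 + 3838\right) \left(\left(-5 + 18\right) 3 - 1417\right) = 2609 \left(13 \cdot 3 - 1417\right) = 2609 \left(39 - 1417\right) = 2609 \left(-1378\right) = -3595202$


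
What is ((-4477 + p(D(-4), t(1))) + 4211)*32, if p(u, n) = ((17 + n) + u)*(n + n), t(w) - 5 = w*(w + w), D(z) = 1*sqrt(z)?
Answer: 2240 + 896*I ≈ 2240.0 + 896.0*I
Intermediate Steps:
D(z) = sqrt(z)
t(w) = 5 + 2*w**2 (t(w) = 5 + w*(w + w) = 5 + w*(2*w) = 5 + 2*w**2)
p(u, n) = 2*n*(17 + n + u) (p(u, n) = (17 + n + u)*(2*n) = 2*n*(17 + n + u))
((-4477 + p(D(-4), t(1))) + 4211)*32 = ((-4477 + 2*(5 + 2*1**2)*(17 + (5 + 2*1**2) + sqrt(-4))) + 4211)*32 = ((-4477 + 2*(5 + 2*1)*(17 + (5 + 2*1) + 2*I)) + 4211)*32 = ((-4477 + 2*(5 + 2)*(17 + (5 + 2) + 2*I)) + 4211)*32 = ((-4477 + 2*7*(17 + 7 + 2*I)) + 4211)*32 = ((-4477 + 2*7*(24 + 2*I)) + 4211)*32 = ((-4477 + (336 + 28*I)) + 4211)*32 = ((-4141 + 28*I) + 4211)*32 = (70 + 28*I)*32 = 2240 + 896*I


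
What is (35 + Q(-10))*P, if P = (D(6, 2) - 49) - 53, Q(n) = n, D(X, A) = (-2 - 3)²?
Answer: -1925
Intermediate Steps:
D(X, A) = 25 (D(X, A) = (-5)² = 25)
P = -77 (P = (25 - 49) - 53 = -24 - 53 = -77)
(35 + Q(-10))*P = (35 - 10)*(-77) = 25*(-77) = -1925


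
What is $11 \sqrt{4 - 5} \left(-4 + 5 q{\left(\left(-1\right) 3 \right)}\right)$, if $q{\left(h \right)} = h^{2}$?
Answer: $451 i \approx 451.0 i$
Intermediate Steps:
$11 \sqrt{4 - 5} \left(-4 + 5 q{\left(\left(-1\right) 3 \right)}\right) = 11 \sqrt{4 - 5} \left(-4 + 5 \left(\left(-1\right) 3\right)^{2}\right) = 11 \sqrt{-1} \left(-4 + 5 \left(-3\right)^{2}\right) = 11 i \left(-4 + 5 \cdot 9\right) = 11 i \left(-4 + 45\right) = 11 i 41 = 451 i$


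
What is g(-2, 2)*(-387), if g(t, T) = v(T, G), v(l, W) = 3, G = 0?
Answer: -1161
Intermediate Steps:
g(t, T) = 3
g(-2, 2)*(-387) = 3*(-387) = -1161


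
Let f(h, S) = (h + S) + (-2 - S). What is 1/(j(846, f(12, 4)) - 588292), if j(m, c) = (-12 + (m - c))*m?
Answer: 1/108812 ≈ 9.1902e-6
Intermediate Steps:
f(h, S) = -2 + h (f(h, S) = (S + h) + (-2 - S) = -2 + h)
j(m, c) = m*(-12 + m - c) (j(m, c) = (-12 + m - c)*m = m*(-12 + m - c))
1/(j(846, f(12, 4)) - 588292) = 1/(846*(-12 + 846 - (-2 + 12)) - 588292) = 1/(846*(-12 + 846 - 1*10) - 588292) = 1/(846*(-12 + 846 - 10) - 588292) = 1/(846*824 - 588292) = 1/(697104 - 588292) = 1/108812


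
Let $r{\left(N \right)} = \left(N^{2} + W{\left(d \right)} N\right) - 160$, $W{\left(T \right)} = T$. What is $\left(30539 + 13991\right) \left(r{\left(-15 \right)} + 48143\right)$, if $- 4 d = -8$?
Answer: $2145366340$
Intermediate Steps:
$d = 2$ ($d = \left(- \frac{1}{4}\right) \left(-8\right) = 2$)
$r{\left(N \right)} = -160 + N^{2} + 2 N$ ($r{\left(N \right)} = \left(N^{2} + 2 N\right) - 160 = -160 + N^{2} + 2 N$)
$\left(30539 + 13991\right) \left(r{\left(-15 \right)} + 48143\right) = \left(30539 + 13991\right) \left(\left(-160 + \left(-15\right)^{2} + 2 \left(-15\right)\right) + 48143\right) = 44530 \left(\left(-160 + 225 - 30\right) + 48143\right) = 44530 \left(35 + 48143\right) = 44530 \cdot 48178 = 2145366340$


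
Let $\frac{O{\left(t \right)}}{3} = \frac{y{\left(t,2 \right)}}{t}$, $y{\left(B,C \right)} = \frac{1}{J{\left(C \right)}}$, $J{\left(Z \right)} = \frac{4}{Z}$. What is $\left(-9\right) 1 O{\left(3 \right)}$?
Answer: $- \frac{9}{2} \approx -4.5$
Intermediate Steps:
$y{\left(B,C \right)} = \frac{C}{4}$ ($y{\left(B,C \right)} = \frac{1}{4 \frac{1}{C}} = \frac{C}{4}$)
$O{\left(t \right)} = \frac{3}{2 t}$ ($O{\left(t \right)} = 3 \frac{\frac{1}{4} \cdot 2}{t} = 3 \frac{1}{2 t} = \frac{3}{2 t}$)
$\left(-9\right) 1 O{\left(3 \right)} = \left(-9\right) 1 \frac{3}{2 \cdot 3} = - 9 \cdot \frac{3}{2} \cdot \frac{1}{3} = \left(-9\right) \frac{1}{2} = - \frac{9}{2}$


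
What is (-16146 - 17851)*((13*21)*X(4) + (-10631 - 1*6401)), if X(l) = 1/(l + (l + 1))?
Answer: 1734016985/3 ≈ 5.7801e+8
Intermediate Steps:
X(l) = 1/(1 + 2*l) (X(l) = 1/(l + (1 + l)) = 1/(1 + 2*l))
(-16146 - 17851)*((13*21)*X(4) + (-10631 - 1*6401)) = (-16146 - 17851)*((13*21)/(1 + 2*4) + (-10631 - 1*6401)) = -33997*(273/(1 + 8) + (-10631 - 6401)) = -33997*(273/9 - 17032) = -33997*(273*(1/9) - 17032) = -33997*(91/3 - 17032) = -33997*(-51005/3) = 1734016985/3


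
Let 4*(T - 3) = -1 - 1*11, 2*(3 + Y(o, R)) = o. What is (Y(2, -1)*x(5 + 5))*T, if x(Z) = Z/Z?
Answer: 0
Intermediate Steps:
x(Z) = 1
Y(o, R) = -3 + o/2
T = 0 (T = 3 + (-1 - 1*11)/4 = 3 + (-1 - 11)/4 = 3 + (¼)*(-12) = 3 - 3 = 0)
(Y(2, -1)*x(5 + 5))*T = ((-3 + (½)*2)*1)*0 = ((-3 + 1)*1)*0 = -2*1*0 = -2*0 = 0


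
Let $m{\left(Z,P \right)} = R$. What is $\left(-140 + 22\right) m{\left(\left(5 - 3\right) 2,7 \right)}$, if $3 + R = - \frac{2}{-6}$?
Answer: $\frac{944}{3} \approx 314.67$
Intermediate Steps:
$R = - \frac{8}{3}$ ($R = -3 - \frac{2}{-6} = -3 - - \frac{1}{3} = -3 + \frac{1}{3} = - \frac{8}{3} \approx -2.6667$)
$m{\left(Z,P \right)} = - \frac{8}{3}$
$\left(-140 + 22\right) m{\left(\left(5 - 3\right) 2,7 \right)} = \left(-140 + 22\right) \left(- \frac{8}{3}\right) = \left(-118\right) \left(- \frac{8}{3}\right) = \frac{944}{3}$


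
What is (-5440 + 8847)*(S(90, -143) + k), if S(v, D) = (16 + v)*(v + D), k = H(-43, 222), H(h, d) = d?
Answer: -18384172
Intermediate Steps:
k = 222
S(v, D) = (16 + v)*(D + v)
(-5440 + 8847)*(S(90, -143) + k) = (-5440 + 8847)*((90**2 + 16*(-143) + 16*90 - 143*90) + 222) = 3407*((8100 - 2288 + 1440 - 12870) + 222) = 3407*(-5618 + 222) = 3407*(-5396) = -18384172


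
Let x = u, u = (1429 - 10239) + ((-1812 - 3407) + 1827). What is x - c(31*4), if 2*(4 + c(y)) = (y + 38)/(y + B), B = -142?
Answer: -24387/2 ≈ -12194.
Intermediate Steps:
c(y) = -4 + (38 + y)/(2*(-142 + y)) (c(y) = -4 + ((y + 38)/(y - 142))/2 = -4 + ((38 + y)/(-142 + y))/2 = -4 + (38 + y)/(2*(-142 + y)))
u = -12202 (u = -8810 + (-5219 + 1827) = -8810 - 3392 = -12202)
x = -12202
x - c(31*4) = -12202 - (1174 - 217*4)/(2*(-142 + 31*4)) = -12202 - (1174 - 7*124)/(2*(-142 + 124)) = -12202 - (1174 - 868)/(2*(-18)) = -12202 - (-1)*306/(2*18) = -12202 - 1*(-17/2) = -12202 + 17/2 = -24387/2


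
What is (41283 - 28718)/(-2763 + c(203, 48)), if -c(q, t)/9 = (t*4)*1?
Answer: -12565/4491 ≈ -2.7978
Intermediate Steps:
c(q, t) = -36*t (c(q, t) = -9*t*4 = -9*4*t = -36*t)
(41283 - 28718)/(-2763 + c(203, 48)) = (41283 - 28718)/(-2763 - 36*48) = 12565/(-2763 - 1728) = 12565/(-4491) = 12565*(-1/4491) = -12565/4491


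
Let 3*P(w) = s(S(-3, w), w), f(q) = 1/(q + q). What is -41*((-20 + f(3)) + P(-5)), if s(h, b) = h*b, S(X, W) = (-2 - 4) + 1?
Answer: 943/2 ≈ 471.50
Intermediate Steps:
f(q) = 1/(2*q)
S(X, W) = -5 (S(X, W) = -6 + 1 = -5)
s(h, b) = b*h
P(w) = -5*w/3 (P(w) = (w*(-5))/3 = (-5*w)/3 = -5*w/3)
-41*((-20 + f(3)) + P(-5)) = -41*((-20 + (1/2)/3) - 5/3*(-5)) = -41*((-20 + (1/2)*(1/3)) + 25/3) = -41*((-20 + 1/6) + 25/3) = -41*(-119/6 + 25/3) = -41*(-23/2) = 943/2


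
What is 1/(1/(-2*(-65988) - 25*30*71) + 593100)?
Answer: 78726/46692390601 ≈ 1.6861e-6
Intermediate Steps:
1/(1/(-2*(-65988) - 25*30*71) + 593100) = 1/(1/(131976 - 750*71) + 593100) = 1/(1/(131976 - 53250) + 593100) = 1/(1/78726 + 593100) = 1/(46692390601/78726) = 78726/46692390601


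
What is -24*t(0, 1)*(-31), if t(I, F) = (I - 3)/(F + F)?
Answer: -1116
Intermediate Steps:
t(I, F) = (-3 + I)/(2*F) (t(I, F) = (-3 + I)/((2*F)) = (-3 + I)*(1/(2*F)) = (-3 + I)/(2*F))
-24*t(0, 1)*(-31) = -12*(-3 + 0)/1*(-31) = -12*(-3)*(-31) = -24*(-3/2)*(-31) = 36*(-31) = -1116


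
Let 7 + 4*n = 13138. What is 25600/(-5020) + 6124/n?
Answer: -10659184/3295881 ≈ -3.2341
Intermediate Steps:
n = 13131/4 (n = -7/4 + (¼)*13138 = -7/4 + 6569/2 = 13131/4 ≈ 3282.8)
25600/(-5020) + 6124/n = 25600/(-5020) + 6124/(13131/4) = 25600*(-1/5020) + 6124*(4/13131) = -1280/251 + 24496/13131 = -10659184/3295881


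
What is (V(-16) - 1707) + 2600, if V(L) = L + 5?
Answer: 882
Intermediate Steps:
V(L) = 5 + L
(V(-16) - 1707) + 2600 = ((5 - 16) - 1707) + 2600 = (-11 - 1707) + 2600 = -1718 + 2600 = 882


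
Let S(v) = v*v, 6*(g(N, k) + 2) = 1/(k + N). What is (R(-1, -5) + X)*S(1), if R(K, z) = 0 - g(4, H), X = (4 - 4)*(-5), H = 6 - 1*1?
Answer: 107/54 ≈ 1.9815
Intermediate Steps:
H = 5 (H = 6 - 1 = 5)
X = 0 (X = 0*(-5) = 0)
g(N, k) = -2 + 1/(6*(N + k)) (g(N, k) = -2 + 1/(6*(k + N)) = -2 + 1/(6*(N + k)))
R(K, z) = 107/54 (R(K, z) = 0 - (⅙ - 2*4 - 2*5)/(4 + 5) = 0 - (⅙ - 8 - 10)/9 = 0 - (-107)/(9*6) = 0 - 1*(-107/54) = 0 + 107/54 = 107/54)
S(v) = v²
(R(-1, -5) + X)*S(1) = (107/54 + 0)*1² = (107/54)*1 = 107/54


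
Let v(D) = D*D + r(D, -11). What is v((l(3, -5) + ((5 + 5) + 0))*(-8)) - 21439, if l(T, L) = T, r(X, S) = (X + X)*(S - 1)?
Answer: -8127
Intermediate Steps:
r(X, S) = 2*X*(-1 + S) (r(X, S) = (2*X)*(-1 + S) = 2*X*(-1 + S))
v(D) = D**2 - 24*D (v(D) = D*D + 2*D*(-1 - 11) = D**2 + 2*D*(-12) = D**2 - 24*D)
v((l(3, -5) + ((5 + 5) + 0))*(-8)) - 21439 = ((3 + ((5 + 5) + 0))*(-8))*(-24 + (3 + ((5 + 5) + 0))*(-8)) - 21439 = ((3 + (10 + 0))*(-8))*(-24 + (3 + (10 + 0))*(-8)) - 21439 = ((3 + 10)*(-8))*(-24 + (3 + 10)*(-8)) - 21439 = (13*(-8))*(-24 + 13*(-8)) - 21439 = -104*(-24 - 104) - 21439 = -104*(-128) - 21439 = 13312 - 21439 = -8127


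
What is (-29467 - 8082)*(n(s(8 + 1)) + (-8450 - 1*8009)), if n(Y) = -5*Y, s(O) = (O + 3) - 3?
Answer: 619708696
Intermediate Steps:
s(O) = O (s(O) = (3 + O) - 3 = O)
(-29467 - 8082)*(n(s(8 + 1)) + (-8450 - 1*8009)) = (-29467 - 8082)*(-5*(8 + 1) + (-8450 - 1*8009)) = -37549*(-5*9 + (-8450 - 8009)) = -37549*(-45 - 16459) = -37549*(-16504) = 619708696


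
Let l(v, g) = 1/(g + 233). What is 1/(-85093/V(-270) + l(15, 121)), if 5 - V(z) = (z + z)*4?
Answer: -766410/30120757 ≈ -0.025445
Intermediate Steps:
l(v, g) = 1/(233 + g)
V(z) = 5 - 8*z (V(z) = 5 - (z + z)*4 = 5 - 2*z*4 = 5 - 8*z)
1/(-85093/V(-270) + l(15, 121)) = 1/(-85093/(5 - 8*(-270)) + 1/(233 + 121)) = 1/(-85093/(5 + 2160) + 1/354) = 1/(-85093/2165 + 1/354) = 1/(-30120757/766410) = -766410/30120757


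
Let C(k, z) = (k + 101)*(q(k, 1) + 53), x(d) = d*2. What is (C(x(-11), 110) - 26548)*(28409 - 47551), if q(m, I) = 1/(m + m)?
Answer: 9417509873/22 ≈ 4.2807e+8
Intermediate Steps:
q(m, I) = 1/(2*m)
x(d) = 2*d
C(k, z) = (53 + 1/(2*k))*(101 + k) (C(k, z) = (k + 101)*(1/(2*k) + 53) = (101 + k)*(53 + 1/(2*k)) = (53 + 1/(2*k))*(101 + k))
(C(x(-11), 110) - 26548)*(28409 - 47551) = ((101 + (2*(-11))*(10707 + 106*(2*(-11))))/(2*((2*(-11)))) - 26548)*(28409 - 47551) = ((½)*(101 - 22*(10707 + 106*(-22)))/(-22) - 26548)*(-19142) = ((½)*(-1/22)*(101 - 22*(10707 - 2332)) - 26548)*(-19142) = ((½)*(-1/22)*(101 - 22*8375) - 26548)*(-19142) = ((½)*(-1/22)*(101 - 184250) - 26548)*(-19142) = ((½)*(-1/22)*(-184149) - 26548)*(-19142) = (184149/44 - 26548)*(-19142) = -983963/44*(-19142) = 9417509873/22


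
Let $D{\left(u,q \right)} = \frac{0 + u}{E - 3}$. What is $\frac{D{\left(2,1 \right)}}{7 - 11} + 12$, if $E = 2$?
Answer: $\frac{25}{2} \approx 12.5$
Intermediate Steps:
$D{\left(u,q \right)} = - u$ ($D{\left(u,q \right)} = \frac{0 + u}{2 - 3} = \frac{u}{-1} = u \left(-1\right) = - u$)
$\frac{D{\left(2,1 \right)}}{7 - 11} + 12 = \frac{\left(-1\right) 2}{7 - 11} + 12 = - \frac{2}{-4} + 12 = \left(-2\right) \left(- \frac{1}{4}\right) + 12 = \frac{1}{2} + 12 = \frac{25}{2}$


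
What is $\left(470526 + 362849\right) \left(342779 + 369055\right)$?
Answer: $593224659750$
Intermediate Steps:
$\left(470526 + 362849\right) \left(342779 + 369055\right) = 833375 \cdot 711834 = 593224659750$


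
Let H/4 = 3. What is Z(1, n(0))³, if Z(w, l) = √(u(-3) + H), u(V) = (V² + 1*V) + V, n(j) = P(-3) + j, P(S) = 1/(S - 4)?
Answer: 15*√15 ≈ 58.095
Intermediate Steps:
P(S) = 1/(-4 + S)
n(j) = -⅐ + j (n(j) = 1/(-4 - 3) + j = 1/(-7) + j = -⅐ + j)
u(V) = V² + 2*V (u(V) = (V² + V) + V = (V + V²) + V = V² + 2*V)
H = 12 (H = 4*3 = 12)
Z(w, l) = √15 (Z(w, l) = √(-3*(2 - 3) + 12) = √(-3*(-1) + 12) = √(3 + 12) = √15)
Z(1, n(0))³ = (√15)³ = 15*√15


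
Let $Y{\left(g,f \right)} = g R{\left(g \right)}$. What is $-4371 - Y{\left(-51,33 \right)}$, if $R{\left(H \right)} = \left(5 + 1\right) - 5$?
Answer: $-4320$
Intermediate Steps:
$R{\left(H \right)} = 1$ ($R{\left(H \right)} = 6 - 5 = 1$)
$Y{\left(g,f \right)} = g$ ($Y{\left(g,f \right)} = g 1 = g$)
$-4371 - Y{\left(-51,33 \right)} = -4371 - -51 = -4371 + 51 = -4320$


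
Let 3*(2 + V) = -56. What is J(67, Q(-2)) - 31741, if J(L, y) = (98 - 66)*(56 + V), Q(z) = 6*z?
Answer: -91831/3 ≈ -30610.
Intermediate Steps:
V = -62/3 (V = -2 + (⅓)*(-56) = -2 - 56/3 = -62/3 ≈ -20.667)
J(L, y) = 3392/3 (J(L, y) = (98 - 66)*(56 - 62/3) = 32*(106/3) = 3392/3)
J(67, Q(-2)) - 31741 = 3392/3 - 31741 = -91831/3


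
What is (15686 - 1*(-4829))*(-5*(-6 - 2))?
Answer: 820600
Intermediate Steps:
(15686 - 1*(-4829))*(-5*(-6 - 2)) = (15686 + 4829)*(-5*(-8)) = 20515*40 = 820600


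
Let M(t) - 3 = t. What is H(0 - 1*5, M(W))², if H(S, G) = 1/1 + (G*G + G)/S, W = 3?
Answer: 1369/25 ≈ 54.760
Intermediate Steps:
M(t) = 3 + t
H(S, G) = 1 + (G + G²)/S (H(S, G) = 1*1 + (G² + G)/S = 1 + (G + G²)/S)
H(0 - 1*5, M(W))² = (((3 + 3) + (0 - 1*5) + (3 + 3)²)/(0 - 1*5))² = ((6 + (0 - 5) + 6²)/(0 - 5))² = ((6 - 5 + 36)/(-5))² = (-⅕*37)² = (-37/5)² = 1369/25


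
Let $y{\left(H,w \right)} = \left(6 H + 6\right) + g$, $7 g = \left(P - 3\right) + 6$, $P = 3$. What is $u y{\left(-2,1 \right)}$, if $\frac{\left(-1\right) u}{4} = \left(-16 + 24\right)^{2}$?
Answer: $\frac{9216}{7} \approx 1316.6$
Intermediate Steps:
$u = -256$ ($u = - 4 \left(-16 + 24\right)^{2} = - 4 \cdot 8^{2} = \left(-4\right) 64 = -256$)
$g = \frac{6}{7}$ ($g = \frac{\left(3 - 3\right) + 6}{7} = \frac{0 + 6}{7} = \frac{1}{7} \cdot 6 = \frac{6}{7} \approx 0.85714$)
$y{\left(H,w \right)} = \frac{48}{7} + 6 H$ ($y{\left(H,w \right)} = \left(6 H + 6\right) + \frac{6}{7} = \left(6 + 6 H\right) + \frac{6}{7} = \frac{48}{7} + 6 H$)
$u y{\left(-2,1 \right)} = - 256 \left(\frac{48}{7} + 6 \left(-2\right)\right) = - 256 \left(\frac{48}{7} - 12\right) = \left(-256\right) \left(- \frac{36}{7}\right) = \frac{9216}{7}$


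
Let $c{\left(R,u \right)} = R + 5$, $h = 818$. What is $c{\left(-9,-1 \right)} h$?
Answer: $-3272$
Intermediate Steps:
$c{\left(R,u \right)} = 5 + R$
$c{\left(-9,-1 \right)} h = \left(5 - 9\right) 818 = \left(-4\right) 818 = -3272$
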